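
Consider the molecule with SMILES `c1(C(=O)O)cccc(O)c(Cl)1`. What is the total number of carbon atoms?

Atom tally by fragment:
  benzene ring core → C:6 H:6
  (− 3 ring H displaced by substituents)
  + COOH → C:1 H:1 O:2
  + OH → O:1 H:1
  + Cl → Cl:1
Element totals:
  C: 7
  H: 5
  Cl: 1
  O: 3

7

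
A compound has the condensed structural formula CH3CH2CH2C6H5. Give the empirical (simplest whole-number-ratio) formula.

Atom tally by fragment:
  CH3 → C:1 H:3
  CH2 → C:1 H:2
  CH2C6H5 → C:7 H:7
Element totals:
  C: 9
  H: 12
Molecular formula: C9H12.
gcd of subscripts = 3; dividing each by 3:
  C: 9/3 = 3
  H: 12/3 = 4

C3H4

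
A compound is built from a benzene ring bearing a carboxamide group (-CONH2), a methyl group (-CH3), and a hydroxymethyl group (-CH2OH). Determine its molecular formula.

Atom tally by fragment:
  benzene ring core → C:6 H:6
  (− 3 ring H displaced by substituents)
  + CONH2 → C:1 H:2 O:1 N:1
  + CH3 → C:1 H:3
  + CH2OH → C:1 H:3 O:1
Element totals:
  C: 9
  H: 11
  N: 1
  O: 2

C9H11NO2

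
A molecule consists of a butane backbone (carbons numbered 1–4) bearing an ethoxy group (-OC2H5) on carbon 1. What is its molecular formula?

C6H14O

Atom tally by fragment:
  C2H5OCH2 → C:3 H:7 O:1
  CH2 → C:1 H:2
  CH2 → C:1 H:2
  CH3 → C:1 H:3
Element totals:
  C: 6
  H: 14
  O: 1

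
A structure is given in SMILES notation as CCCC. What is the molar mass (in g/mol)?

58.12 g/mol

Atom tally by fragment:
  CH3 → C:1 H:3
  CH2 → C:1 H:2
  CH2 → C:1 H:2
  CH3 → C:1 H:3
Element totals:
  C: 4
  H: 10
Molecular formula: C4H10.
  M = 4(12.011) + 10(1.008)
    = 48.044 + 10.080 = 58.124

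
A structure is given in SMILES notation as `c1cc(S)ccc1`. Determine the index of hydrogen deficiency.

Atom tally by fragment:
  benzene ring core → C:6 H:6
  (− 1 ring H displaced by substituents)
  + SH → S:1 H:1
Element totals:
  C: 6
  H: 6
  S: 1
Molecular formula: C6H6S.
DoU = (2C + 2 + N − H − X) / 2 = (2·6 + 2 + 0 − 6 − 0) / 2 = 4.

4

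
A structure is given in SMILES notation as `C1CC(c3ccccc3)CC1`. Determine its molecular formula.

C11H14

Atom tally by fragment:
  cyclopentane ring core → C:5 H:10
  (− 1 ring H displaced by substituents)
  + C6H5 → C:6 H:5
Element totals:
  C: 11
  H: 14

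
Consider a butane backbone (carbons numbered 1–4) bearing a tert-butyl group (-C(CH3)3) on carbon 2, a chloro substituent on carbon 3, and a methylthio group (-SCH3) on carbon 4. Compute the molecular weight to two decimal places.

Atom tally by fragment:
  CH3 → C:1 H:3
  CH(C(CH3)3) → C:5 H:10
  CH(Cl) → C:1 H:1 Cl:1
  CH2SCH3 → C:2 H:5 S:1
Element totals:
  C: 9
  H: 19
  Cl: 1
  S: 1
Molecular formula: C9H19ClS.
  M = 9(12.011) + 19(1.008) + 35.45 + 32.06
    = 108.099 + 19.152 + 35.450 + 32.060 = 194.761

194.76 g/mol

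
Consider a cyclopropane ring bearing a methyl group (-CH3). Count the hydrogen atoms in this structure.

8

Atom tally by fragment:
  cyclopropane ring core → C:3 H:6
  (− 1 ring H displaced by substituents)
  + CH3 → C:1 H:3
Element totals:
  C: 4
  H: 8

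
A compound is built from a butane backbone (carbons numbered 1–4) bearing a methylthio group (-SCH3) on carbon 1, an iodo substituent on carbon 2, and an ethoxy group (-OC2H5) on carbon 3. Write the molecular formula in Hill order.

Atom tally by fragment:
  CH3SCH2 → C:2 H:5 S:1
  CH(I) → C:1 H:1 I:1
  CH(OC2H5) → C:3 H:6 O:1
  CH3 → C:1 H:3
Element totals:
  C: 7
  H: 15
  I: 1
  O: 1
  S: 1

C7H15IOS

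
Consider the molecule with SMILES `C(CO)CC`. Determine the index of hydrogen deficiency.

0

Atom tally by fragment:
  HOCH2CH2 → C:2 H:5 O:1
  CH2 → C:1 H:2
  CH3 → C:1 H:3
Element totals:
  C: 4
  H: 10
  O: 1
Molecular formula: C4H10O.
DoU = (2C + 2 + N − H − X) / 2 = (2·4 + 2 + 0 − 10 − 0) / 2 = 0.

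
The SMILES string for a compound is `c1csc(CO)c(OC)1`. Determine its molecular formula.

C6H8O2S

Atom tally by fragment:
  thiophene ring core → C:4 H:4 S:1
  (− 2 ring H displaced by substituents)
  + CH2OH → C:1 H:3 O:1
  + OCH3 → C:1 H:3 O:1
Element totals:
  C: 6
  H: 8
  O: 2
  S: 1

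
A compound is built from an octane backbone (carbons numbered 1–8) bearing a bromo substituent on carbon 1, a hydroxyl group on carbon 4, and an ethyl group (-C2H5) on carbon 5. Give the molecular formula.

Atom tally by fragment:
  BrCH2 → C:1 H:2 Br:1
  CH2 → C:1 H:2
  CH2 → C:1 H:2
  CH(OH) → C:1 H:2 O:1
  CH(C2H5) → C:3 H:6
  CH2 → C:1 H:2
  CH2 → C:1 H:2
  CH3 → C:1 H:3
Element totals:
  C: 10
  H: 21
  Br: 1
  O: 1

C10H21BrO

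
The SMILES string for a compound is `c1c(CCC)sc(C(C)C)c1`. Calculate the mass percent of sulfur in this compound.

19.05%

Atom tally by fragment:
  thiophene ring core → C:4 H:4 S:1
  (− 2 ring H displaced by substituents)
  + CH2CH2CH3 → C:3 H:7
  + CH(CH3)2 → C:3 H:7
Element totals:
  C: 10
  H: 16
  S: 1
Molecular formula: C10H16S.
Molar mass = 168.298 g/mol.
Mass from S: 1 × 32.06 = 32.060 g/mol.
%S = 32.060 / 168.298 × 100 = 19.05%.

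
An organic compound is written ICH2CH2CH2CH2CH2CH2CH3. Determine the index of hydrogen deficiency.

Atom tally by fragment:
  ICH2 → C:1 H:2 I:1
  CH2 → C:1 H:2
  CH2 → C:1 H:2
  CH2 → C:1 H:2
  CH2 → C:1 H:2
  CH2 → C:1 H:2
  CH3 → C:1 H:3
Element totals:
  C: 7
  H: 15
  I: 1
Molecular formula: C7H15I.
DoU = (2C + 2 + N − H − X) / 2 = (2·7 + 2 + 0 − 15 − 1) / 2 = 0.

0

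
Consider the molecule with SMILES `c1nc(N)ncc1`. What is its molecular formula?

C4H5N3

Atom tally by fragment:
  pyrimidine ring core → C:4 H:4 N:2
  (− 1 ring H displaced by substituents)
  + NH2 → N:1 H:2
Element totals:
  C: 4
  H: 5
  N: 3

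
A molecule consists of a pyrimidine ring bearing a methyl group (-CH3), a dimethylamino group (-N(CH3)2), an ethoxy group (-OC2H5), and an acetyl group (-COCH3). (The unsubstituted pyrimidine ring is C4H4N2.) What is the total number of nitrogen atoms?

3

Atom tally by fragment:
  pyrimidine ring core → C:4 H:4 N:2
  (− 4 ring H displaced by substituents)
  + CH3 → C:1 H:3
  + N(CH3)2 → N:1 C:2 H:6
  + OC2H5 → C:2 H:5 O:1
  + COCH3 → C:2 H:3 O:1
Element totals:
  C: 11
  H: 17
  N: 3
  O: 2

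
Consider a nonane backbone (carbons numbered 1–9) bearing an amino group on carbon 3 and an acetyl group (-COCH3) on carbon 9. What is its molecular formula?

Atom tally by fragment:
  CH3 → C:1 H:3
  CH2 → C:1 H:2
  CH(NH2) → C:1 H:3 N:1
  CH2 → C:1 H:2
  CH2 → C:1 H:2
  CH2 → C:1 H:2
  CH2 → C:1 H:2
  CH2 → C:1 H:2
  CH2COCH3 → C:3 H:5 O:1
Element totals:
  C: 11
  H: 23
  N: 1
  O: 1

C11H23NO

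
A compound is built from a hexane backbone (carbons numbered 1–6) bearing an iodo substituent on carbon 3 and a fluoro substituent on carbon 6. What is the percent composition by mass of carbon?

Atom tally by fragment:
  CH3 → C:1 H:3
  CH2 → C:1 H:2
  CH(I) → C:1 H:1 I:1
  CH2 → C:1 H:2
  CH2 → C:1 H:2
  CH2F → C:1 H:2 F:1
Element totals:
  C: 6
  H: 12
  F: 1
  I: 1
Molecular formula: C6H12FI.
Molar mass = 230.064 g/mol.
Mass from C: 6 × 12.011 = 72.066 g/mol.
%C = 72.066 / 230.064 × 100 = 31.32%.

31.32%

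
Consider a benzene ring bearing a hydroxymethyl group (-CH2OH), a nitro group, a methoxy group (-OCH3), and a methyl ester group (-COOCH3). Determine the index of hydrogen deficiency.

6

Atom tally by fragment:
  benzene ring core → C:6 H:6
  (− 4 ring H displaced by substituents)
  + CH2OH → C:1 H:3 O:1
  + NO2 → N:1 O:2
  + OCH3 → C:1 H:3 O:1
  + COOCH3 → C:2 H:3 O:2
Element totals:
  C: 10
  H: 11
  N: 1
  O: 6
Molecular formula: C10H11NO6.
DoU = (2C + 2 + N − H − X) / 2 = (2·10 + 2 + 1 − 11 − 0) / 2 = 6.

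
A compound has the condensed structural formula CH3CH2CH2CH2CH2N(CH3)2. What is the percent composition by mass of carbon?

Element totals:
  C: 7
  H: 17
  N: 1
Molecular formula: C7H17N.
Molar mass = 115.220 g/mol.
Mass from C: 7 × 12.011 = 84.077 g/mol.
%C = 84.077 / 115.220 × 100 = 72.97%.

72.97%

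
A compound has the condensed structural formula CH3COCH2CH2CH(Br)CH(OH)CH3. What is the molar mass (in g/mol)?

Atom tally by fragment:
  CH3COCH2 → C:3 H:5 O:1
  CH2 → C:1 H:2
  CH(Br) → C:1 H:1 Br:1
  CH(OH) → C:1 H:2 O:1
  CH3 → C:1 H:3
Element totals:
  C: 7
  H: 13
  Br: 1
  O: 2
Molecular formula: C7H13BrO2.
  M = 7(12.011) + 13(1.008) + 79.904 + 2(15.999)
    = 84.077 + 13.104 + 79.904 + 31.998 = 209.083

209.08 g/mol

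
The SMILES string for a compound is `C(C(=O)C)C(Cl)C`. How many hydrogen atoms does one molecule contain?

9

Atom tally by fragment:
  CH3COCH2 → C:3 H:5 O:1
  CH(Cl) → C:1 H:1 Cl:1
  CH3 → C:1 H:3
Element totals:
  C: 5
  H: 9
  Cl: 1
  O: 1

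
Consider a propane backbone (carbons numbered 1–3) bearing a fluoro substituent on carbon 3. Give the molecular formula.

C3H7F

Atom tally by fragment:
  CH3 → C:1 H:3
  CH2 → C:1 H:2
  CH2F → C:1 H:2 F:1
Element totals:
  C: 3
  H: 7
  F: 1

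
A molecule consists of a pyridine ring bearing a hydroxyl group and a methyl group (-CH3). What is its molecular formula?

C6H7NO

Atom tally by fragment:
  pyridine ring core → C:5 H:5 N:1
  (− 2 ring H displaced by substituents)
  + OH → O:1 H:1
  + CH3 → C:1 H:3
Element totals:
  C: 6
  H: 7
  N: 1
  O: 1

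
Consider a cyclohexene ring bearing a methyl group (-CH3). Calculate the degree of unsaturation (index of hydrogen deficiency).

2

Atom tally by fragment:
  cyclohexene ring core → C:6 H:10
  (− 1 ring H displaced by substituents)
  + CH3 → C:1 H:3
Element totals:
  C: 7
  H: 12
Molecular formula: C7H12.
DoU = (2C + 2 + N − H − X) / 2 = (2·7 + 2 + 0 − 12 − 0) / 2 = 2.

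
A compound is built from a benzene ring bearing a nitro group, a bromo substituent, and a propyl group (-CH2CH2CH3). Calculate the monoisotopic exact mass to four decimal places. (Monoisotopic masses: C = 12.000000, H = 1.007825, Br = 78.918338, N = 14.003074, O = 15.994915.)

Atom tally by fragment:
  benzene ring core → C:6 H:6
  (− 3 ring H displaced by substituents)
  + NO2 → N:1 O:2
  + Br → Br:1
  + CH2CH2CH3 → C:3 H:7
Element totals:
  C: 9
  H: 10
  Br: 1
  N: 1
  O: 2
Molecular formula: C9H10BrNO2.
  M = 9(12.0) + 10(1.007825) + 78.918338 + 14.003074 + 2(15.994915)
    = 108.000000 + 10.078250 + 78.918338 + 14.003074 + 31.989830 = 242.989492

242.9895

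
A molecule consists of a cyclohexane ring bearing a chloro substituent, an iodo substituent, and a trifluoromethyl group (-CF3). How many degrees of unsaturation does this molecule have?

Atom tally by fragment:
  cyclohexane ring core → C:6 H:12
  (− 3 ring H displaced by substituents)
  + Cl → Cl:1
  + I → I:1
  + CF3 → C:1 F:3
Element totals:
  C: 7
  H: 9
  Cl: 1
  F: 3
  I: 1
Molecular formula: C7H9ClF3I.
DoU = (2C + 2 + N − H − X) / 2 = (2·7 + 2 + 0 − 9 − 5) / 2 = 1.

1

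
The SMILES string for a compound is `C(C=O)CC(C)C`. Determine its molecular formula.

C6H12O

Atom tally by fragment:
  OHCCH2 → C:2 H:3 O:1
  CH2 → C:1 H:2
  CH(CH3) → C:2 H:4
  CH3 → C:1 H:3
Element totals:
  C: 6
  H: 12
  O: 1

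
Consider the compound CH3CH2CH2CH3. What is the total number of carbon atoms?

Atom tally by fragment:
  CH3 → C:1 H:3
  CH2 → C:1 H:2
  CH2 → C:1 H:2
  CH3 → C:1 H:3
Element totals:
  C: 4
  H: 10

4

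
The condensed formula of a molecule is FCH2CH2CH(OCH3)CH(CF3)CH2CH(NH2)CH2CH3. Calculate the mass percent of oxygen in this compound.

Atom tally by fragment:
  FCH2 → C:1 H:2 F:1
  CH2 → C:1 H:2
  CH(OCH3) → C:2 H:4 O:1
  CH(CF3) → C:2 H:1 F:3
  CH2 → C:1 H:2
  CH(NH2) → C:1 H:3 N:1
  CH2 → C:1 H:2
  CH3 → C:1 H:3
Element totals:
  C: 10
  H: 19
  F: 4
  N: 1
  O: 1
Molecular formula: C10H19F4NO.
Molar mass = 245.260 g/mol.
Mass from O: 1 × 15.999 = 15.999 g/mol.
%O = 15.999 / 245.260 × 100 = 6.52%.

6.52%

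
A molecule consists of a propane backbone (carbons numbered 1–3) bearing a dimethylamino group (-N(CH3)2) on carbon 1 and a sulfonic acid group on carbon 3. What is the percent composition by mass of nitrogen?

8.38%

Atom tally by fragment:
  (CH3)2NCH2 → C:3 H:8 N:1
  CH2 → C:1 H:2
  CH2SO3H → C:1 H:3 S:1 O:3
Element totals:
  C: 5
  H: 13
  N: 1
  O: 3
  S: 1
Molecular formula: C5H13NO3S.
Molar mass = 167.223 g/mol.
Mass from N: 1 × 14.007 = 14.007 g/mol.
%N = 14.007 / 167.223 × 100 = 8.38%.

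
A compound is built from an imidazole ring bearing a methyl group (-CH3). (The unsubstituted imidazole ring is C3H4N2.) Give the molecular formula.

C4H6N2

Atom tally by fragment:
  imidazole ring core → C:3 H:4 N:2
  (− 1 ring H displaced by substituents)
  + CH3 → C:1 H:3
Element totals:
  C: 4
  H: 6
  N: 2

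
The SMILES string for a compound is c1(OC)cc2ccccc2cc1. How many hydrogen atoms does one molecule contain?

10

Atom tally by fragment:
  naphthalene ring system core → C:10 H:8
  (− 1 ring H displaced by substituents)
  + OCH3 → C:1 H:3 O:1
Element totals:
  C: 11
  H: 10
  O: 1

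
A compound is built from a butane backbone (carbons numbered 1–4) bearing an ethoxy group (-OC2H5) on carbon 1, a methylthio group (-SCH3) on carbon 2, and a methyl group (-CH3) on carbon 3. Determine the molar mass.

162.29 g/mol

Atom tally by fragment:
  C2H5OCH2 → C:3 H:7 O:1
  CH(SCH3) → C:2 H:4 S:1
  CH(CH3) → C:2 H:4
  CH3 → C:1 H:3
Element totals:
  C: 8
  H: 18
  O: 1
  S: 1
Molecular formula: C8H18OS.
  M = 8(12.011) + 18(1.008) + 15.999 + 32.06
    = 96.088 + 18.144 + 15.999 + 32.060 = 162.291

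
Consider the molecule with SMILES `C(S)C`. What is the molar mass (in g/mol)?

62.13 g/mol

Atom tally by fragment:
  HSCH2 → C:1 H:3 S:1
  CH3 → C:1 H:3
Element totals:
  C: 2
  H: 6
  S: 1
Molecular formula: C2H6S.
  M = 2(12.011) + 6(1.008) + 32.06
    = 24.022 + 6.048 + 32.060 = 62.130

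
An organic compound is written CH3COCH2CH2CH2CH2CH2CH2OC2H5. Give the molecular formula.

C10H20O2

Element totals:
  C: 10
  H: 20
  O: 2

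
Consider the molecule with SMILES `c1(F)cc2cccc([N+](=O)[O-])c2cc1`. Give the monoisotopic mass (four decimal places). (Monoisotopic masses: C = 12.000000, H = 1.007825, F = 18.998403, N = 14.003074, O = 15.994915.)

191.0383

Atom tally by fragment:
  naphthalene ring system core → C:10 H:8
  (− 2 ring H displaced by substituents)
  + F → F:1
  + NO2 → N:1 O:2
Element totals:
  C: 10
  H: 6
  F: 1
  N: 1
  O: 2
Molecular formula: C10H6FNO2.
  M = 10(12.0) + 6(1.007825) + 18.998403 + 14.003074 + 2(15.994915)
    = 120.000000 + 6.046950 + 18.998403 + 14.003074 + 31.989830 = 191.038257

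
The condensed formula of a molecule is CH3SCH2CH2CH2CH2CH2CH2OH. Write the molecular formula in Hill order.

C7H16OS

Atom tally by fragment:
  CH3SCH2 → C:2 H:5 S:1
  CH2 → C:1 H:2
  CH2 → C:1 H:2
  CH2 → C:1 H:2
  CH2CH2OH → C:2 H:5 O:1
Element totals:
  C: 7
  H: 16
  O: 1
  S: 1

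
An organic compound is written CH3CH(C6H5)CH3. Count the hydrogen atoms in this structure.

Element totals:
  C: 9
  H: 12

12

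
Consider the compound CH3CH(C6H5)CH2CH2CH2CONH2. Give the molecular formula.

C12H17NO

Atom tally by fragment:
  CH3 → C:1 H:3
  CH(C6H5) → C:7 H:6
  CH2 → C:1 H:2
  CH2 → C:1 H:2
  CH2CONH2 → C:2 H:4 O:1 N:1
Element totals:
  C: 12
  H: 17
  N: 1
  O: 1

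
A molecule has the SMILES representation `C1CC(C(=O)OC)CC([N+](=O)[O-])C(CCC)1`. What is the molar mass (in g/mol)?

Atom tally by fragment:
  cyclohexane ring core → C:6 H:12
  (− 3 ring H displaced by substituents)
  + COOCH3 → C:2 H:3 O:2
  + NO2 → N:1 O:2
  + CH2CH2CH3 → C:3 H:7
Element totals:
  C: 11
  H: 19
  N: 1
  O: 4
Molecular formula: C11H19NO4.
  M = 11(12.011) + 19(1.008) + 14.007 + 4(15.999)
    = 132.121 + 19.152 + 14.007 + 63.996 = 229.276

229.28 g/mol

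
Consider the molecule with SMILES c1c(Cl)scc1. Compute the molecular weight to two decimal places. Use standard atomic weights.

Atom tally by fragment:
  thiophene ring core → C:4 H:4 S:1
  (− 1 ring H displaced by substituents)
  + Cl → Cl:1
Element totals:
  C: 4
  H: 3
  Cl: 1
  S: 1
Molecular formula: C4H3ClS.
  M = 4(12.011) + 3(1.008) + 35.45 + 32.06
    = 48.044 + 3.024 + 35.450 + 32.060 = 118.578

118.58 g/mol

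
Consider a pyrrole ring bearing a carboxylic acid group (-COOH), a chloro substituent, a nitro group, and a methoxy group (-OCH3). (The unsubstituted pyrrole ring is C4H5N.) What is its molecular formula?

Atom tally by fragment:
  pyrrole ring core → C:4 H:5 N:1
  (− 4 ring H displaced by substituents)
  + COOH → C:1 H:1 O:2
  + Cl → Cl:1
  + NO2 → N:1 O:2
  + OCH3 → C:1 H:3 O:1
Element totals:
  C: 6
  H: 5
  Cl: 1
  N: 2
  O: 5

C6H5ClN2O5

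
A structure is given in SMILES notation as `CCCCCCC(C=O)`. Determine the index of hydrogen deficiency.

1

Atom tally by fragment:
  CH3 → C:1 H:3
  CH2 → C:1 H:2
  CH2 → C:1 H:2
  CH2 → C:1 H:2
  CH2 → C:1 H:2
  CH2 → C:1 H:2
  CH2CHO → C:2 H:3 O:1
Element totals:
  C: 8
  H: 16
  O: 1
Molecular formula: C8H16O.
DoU = (2C + 2 + N − H − X) / 2 = (2·8 + 2 + 0 − 16 − 0) / 2 = 1.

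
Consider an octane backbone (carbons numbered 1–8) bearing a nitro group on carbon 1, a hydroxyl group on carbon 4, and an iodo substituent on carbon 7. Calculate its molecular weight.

301.12 g/mol

Atom tally by fragment:
  O2NCH2 → C:1 H:2 N:1 O:2
  CH2 → C:1 H:2
  CH2 → C:1 H:2
  CH(OH) → C:1 H:2 O:1
  CH2 → C:1 H:2
  CH2 → C:1 H:2
  CH(I) → C:1 H:1 I:1
  CH3 → C:1 H:3
Element totals:
  C: 8
  H: 16
  I: 1
  N: 1
  O: 3
Molecular formula: C8H16INO3.
  M = 8(12.011) + 16(1.008) + 126.904 + 14.007 + 3(15.999)
    = 96.088 + 16.128 + 126.904 + 14.007 + 47.997 = 301.124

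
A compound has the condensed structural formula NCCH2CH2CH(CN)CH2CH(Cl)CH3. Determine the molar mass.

Element totals:
  C: 8
  H: 11
  Cl: 1
  N: 2
Molecular formula: C8H11ClN2.
  M = 8(12.011) + 11(1.008) + 35.45 + 2(14.007)
    = 96.088 + 11.088 + 35.450 + 28.014 = 170.640

170.64 g/mol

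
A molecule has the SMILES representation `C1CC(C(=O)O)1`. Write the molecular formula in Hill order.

C4H6O2

Atom tally by fragment:
  cyclopropane ring core → C:3 H:6
  (− 1 ring H displaced by substituents)
  + COOH → C:1 H:1 O:2
Element totals:
  C: 4
  H: 6
  O: 2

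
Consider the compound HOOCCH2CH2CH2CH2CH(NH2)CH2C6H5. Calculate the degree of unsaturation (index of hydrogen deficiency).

Element totals:
  C: 13
  H: 19
  N: 1
  O: 2
Molecular formula: C13H19NO2.
DoU = (2C + 2 + N − H − X) / 2 = (2·13 + 2 + 1 − 19 − 0) / 2 = 5.

5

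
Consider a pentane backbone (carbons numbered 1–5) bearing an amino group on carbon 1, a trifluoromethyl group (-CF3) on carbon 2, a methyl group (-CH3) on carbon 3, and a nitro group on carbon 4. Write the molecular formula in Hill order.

C7H13F3N2O2

Atom tally by fragment:
  H2NCH2 → C:1 H:4 N:1
  CH(CF3) → C:2 H:1 F:3
  CH(CH3) → C:2 H:4
  CH(NO2) → C:1 H:1 N:1 O:2
  CH3 → C:1 H:3
Element totals:
  C: 7
  H: 13
  F: 3
  N: 2
  O: 2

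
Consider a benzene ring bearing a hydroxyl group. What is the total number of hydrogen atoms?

Atom tally by fragment:
  benzene ring core → C:6 H:6
  (− 1 ring H displaced by substituents)
  + OH → O:1 H:1
Element totals:
  C: 6
  H: 6
  O: 1

6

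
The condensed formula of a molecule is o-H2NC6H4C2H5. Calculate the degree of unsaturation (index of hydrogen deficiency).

4

Atom tally by fragment:
  benzene ring core → C:6 H:6
  (− 2 ring H displaced by substituents)
  + NH2 → N:1 H:2
  + C2H5 → C:2 H:5
Element totals:
  C: 8
  H: 11
  N: 1
Molecular formula: C8H11N.
DoU = (2C + 2 + N − H − X) / 2 = (2·8 + 2 + 1 − 11 − 0) / 2 = 4.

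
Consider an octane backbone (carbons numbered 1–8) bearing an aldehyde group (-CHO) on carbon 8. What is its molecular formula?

Atom tally by fragment:
  CH3 → C:1 H:3
  CH2 → C:1 H:2
  CH2 → C:1 H:2
  CH2 → C:1 H:2
  CH2 → C:1 H:2
  CH2 → C:1 H:2
  CH2 → C:1 H:2
  CH2CHO → C:2 H:3 O:1
Element totals:
  C: 9
  H: 18
  O: 1

C9H18O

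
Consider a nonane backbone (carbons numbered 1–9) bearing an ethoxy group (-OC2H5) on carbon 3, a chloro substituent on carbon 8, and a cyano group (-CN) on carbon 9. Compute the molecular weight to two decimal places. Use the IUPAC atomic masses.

Atom tally by fragment:
  CH3 → C:1 H:3
  CH2 → C:1 H:2
  CH(OC2H5) → C:3 H:6 O:1
  CH2 → C:1 H:2
  CH2 → C:1 H:2
  CH2 → C:1 H:2
  CH2 → C:1 H:2
  CH(Cl) → C:1 H:1 Cl:1
  CH2CN → C:2 H:2 N:1
Element totals:
  C: 12
  H: 22
  Cl: 1
  N: 1
  O: 1
Molecular formula: C12H22ClNO.
  M = 12(12.011) + 22(1.008) + 35.45 + 14.007 + 15.999
    = 144.132 + 22.176 + 35.450 + 14.007 + 15.999 = 231.764

231.76 g/mol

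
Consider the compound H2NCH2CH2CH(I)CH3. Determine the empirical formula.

C4H10IN

Element totals:
  C: 4
  H: 10
  I: 1
  N: 1
Molecular formula: C4H10IN.
gcd of subscripts (4, 10, 1, 1) = 1, so the empirical formula equals the molecular formula.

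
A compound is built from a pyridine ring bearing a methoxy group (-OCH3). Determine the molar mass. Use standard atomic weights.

Atom tally by fragment:
  pyridine ring core → C:5 H:5 N:1
  (− 1 ring H displaced by substituents)
  + OCH3 → C:1 H:3 O:1
Element totals:
  C: 6
  H: 7
  N: 1
  O: 1
Molecular formula: C6H7NO.
  M = 6(12.011) + 7(1.008) + 14.007 + 15.999
    = 72.066 + 7.056 + 14.007 + 15.999 = 109.128

109.13 g/mol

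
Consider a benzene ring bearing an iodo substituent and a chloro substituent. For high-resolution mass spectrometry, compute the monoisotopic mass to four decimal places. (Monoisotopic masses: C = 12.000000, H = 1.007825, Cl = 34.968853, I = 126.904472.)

Atom tally by fragment:
  benzene ring core → C:6 H:6
  (− 2 ring H displaced by substituents)
  + I → I:1
  + Cl → Cl:1
Element totals:
  C: 6
  H: 4
  Cl: 1
  I: 1
Molecular formula: C6H4ClI.
  M = 6(12.0) + 4(1.007825) + 34.968853 + 126.904472
    = 72.000000 + 4.031300 + 34.968853 + 126.904472 = 237.904625

237.9046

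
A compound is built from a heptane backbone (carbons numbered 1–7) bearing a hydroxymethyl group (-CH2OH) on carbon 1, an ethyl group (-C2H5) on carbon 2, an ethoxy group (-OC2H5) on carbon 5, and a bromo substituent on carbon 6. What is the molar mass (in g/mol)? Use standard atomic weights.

Atom tally by fragment:
  HOCH2CH2 → C:2 H:5 O:1
  CH(C2H5) → C:3 H:6
  CH2 → C:1 H:2
  CH2 → C:1 H:2
  CH(OC2H5) → C:3 H:6 O:1
  CH(Br) → C:1 H:1 Br:1
  CH3 → C:1 H:3
Element totals:
  C: 12
  H: 25
  Br: 1
  O: 2
Molecular formula: C12H25BrO2.
  M = 12(12.011) + 25(1.008) + 79.904 + 2(15.999)
    = 144.132 + 25.200 + 79.904 + 31.998 = 281.234

281.23 g/mol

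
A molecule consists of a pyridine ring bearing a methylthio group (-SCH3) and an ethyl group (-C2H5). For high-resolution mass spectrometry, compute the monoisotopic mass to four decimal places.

153.0612

Atom tally by fragment:
  pyridine ring core → C:5 H:5 N:1
  (− 2 ring H displaced by substituents)
  + SCH3 → C:1 H:3 S:1
  + C2H5 → C:2 H:5
Element totals:
  C: 8
  H: 11
  N: 1
  S: 1
Molecular formula: C8H11NS.
  M = 8(12.0) + 11(1.007825) + 14.003074 + 31.972071
    = 96.000000 + 11.086075 + 14.003074 + 31.972071 = 153.061220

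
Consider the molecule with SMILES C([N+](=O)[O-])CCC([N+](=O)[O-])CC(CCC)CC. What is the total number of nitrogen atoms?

2

Atom tally by fragment:
  O2NCH2 → C:1 H:2 N:1 O:2
  CH2 → C:1 H:2
  CH2 → C:1 H:2
  CH(NO2) → C:1 H:1 N:1 O:2
  CH2 → C:1 H:2
  CH(CH2CH2CH3) → C:4 H:8
  CH2 → C:1 H:2
  CH3 → C:1 H:3
Element totals:
  C: 11
  H: 22
  N: 2
  O: 4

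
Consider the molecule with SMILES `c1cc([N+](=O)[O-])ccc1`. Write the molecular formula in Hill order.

Atom tally by fragment:
  benzene ring core → C:6 H:6
  (− 1 ring H displaced by substituents)
  + NO2 → N:1 O:2
Element totals:
  C: 6
  H: 5
  N: 1
  O: 2

C6H5NO2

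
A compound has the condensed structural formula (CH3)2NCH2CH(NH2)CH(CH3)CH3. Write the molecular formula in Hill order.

Atom tally by fragment:
  (CH3)2NCH2 → C:3 H:8 N:1
  CH(NH2) → C:1 H:3 N:1
  CH(CH3) → C:2 H:4
  CH3 → C:1 H:3
Element totals:
  C: 7
  H: 18
  N: 2

C7H18N2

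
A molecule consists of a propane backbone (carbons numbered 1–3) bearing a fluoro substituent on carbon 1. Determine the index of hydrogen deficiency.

Atom tally by fragment:
  FCH2 → C:1 H:2 F:1
  CH2 → C:1 H:2
  CH3 → C:1 H:3
Element totals:
  C: 3
  H: 7
  F: 1
Molecular formula: C3H7F.
DoU = (2C + 2 + N − H − X) / 2 = (2·3 + 2 + 0 − 7 − 1) / 2 = 0.

0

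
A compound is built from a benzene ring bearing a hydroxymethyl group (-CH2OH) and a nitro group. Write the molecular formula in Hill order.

Atom tally by fragment:
  benzene ring core → C:6 H:6
  (− 2 ring H displaced by substituents)
  + CH2OH → C:1 H:3 O:1
  + NO2 → N:1 O:2
Element totals:
  C: 7
  H: 7
  N: 1
  O: 3

C7H7NO3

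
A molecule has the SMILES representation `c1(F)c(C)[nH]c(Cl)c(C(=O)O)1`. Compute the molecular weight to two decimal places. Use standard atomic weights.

Atom tally by fragment:
  pyrrole ring core → C:4 H:5 N:1
  (− 4 ring H displaced by substituents)
  + F → F:1
  + CH3 → C:1 H:3
  + Cl → Cl:1
  + COOH → C:1 H:1 O:2
Element totals:
  C: 6
  H: 5
  Cl: 1
  F: 1
  N: 1
  O: 2
Molecular formula: C6H5ClFNO2.
  M = 6(12.011) + 5(1.008) + 35.45 + 18.998 + 14.007 + 2(15.999)
    = 72.066 + 5.040 + 35.450 + 18.998 + 14.007 + 31.998 = 177.559

177.56 g/mol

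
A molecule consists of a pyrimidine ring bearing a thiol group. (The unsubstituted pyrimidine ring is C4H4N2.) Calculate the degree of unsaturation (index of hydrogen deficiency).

Atom tally by fragment:
  pyrimidine ring core → C:4 H:4 N:2
  (− 1 ring H displaced by substituents)
  + SH → S:1 H:1
Element totals:
  C: 4
  H: 4
  N: 2
  S: 1
Molecular formula: C4H4N2S.
DoU = (2C + 2 + N − H − X) / 2 = (2·4 + 2 + 2 − 4 − 0) / 2 = 4.

4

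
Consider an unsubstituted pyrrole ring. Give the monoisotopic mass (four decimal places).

Atom tally by fragment:
  pyrrole ring core → C:4 H:5 N:1
Element totals:
  C: 4
  H: 5
  N: 1
Molecular formula: C4H5N.
  M = 4(12.0) + 5(1.007825) + 14.003074
    = 48.000000 + 5.039125 + 14.003074 = 67.042199

67.0422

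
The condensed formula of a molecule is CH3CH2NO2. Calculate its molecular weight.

75.07 g/mol

Atom tally by fragment:
  CH3 → C:1 H:3
  CH2NO2 → C:1 H:2 N:1 O:2
Element totals:
  C: 2
  H: 5
  N: 1
  O: 2
Molecular formula: C2H5NO2.
  M = 2(12.011) + 5(1.008) + 14.007 + 2(15.999)
    = 24.022 + 5.040 + 14.007 + 31.998 = 75.067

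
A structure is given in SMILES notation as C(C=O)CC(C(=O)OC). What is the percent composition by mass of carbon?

55.37%

Atom tally by fragment:
  OHCCH2 → C:2 H:3 O:1
  CH2 → C:1 H:2
  CH2COOCH3 → C:3 H:5 O:2
Element totals:
  C: 6
  H: 10
  O: 3
Molecular formula: C6H10O3.
Molar mass = 130.143 g/mol.
Mass from C: 6 × 12.011 = 72.066 g/mol.
%C = 72.066 / 130.143 × 100 = 55.37%.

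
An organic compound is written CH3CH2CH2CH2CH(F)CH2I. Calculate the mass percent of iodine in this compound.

55.16%

Atom tally by fragment:
  CH3 → C:1 H:3
  CH2 → C:1 H:2
  CH2 → C:1 H:2
  CH2 → C:1 H:2
  CH(F) → C:1 H:1 F:1
  CH2I → C:1 H:2 I:1
Element totals:
  C: 6
  H: 12
  F: 1
  I: 1
Molecular formula: C6H12FI.
Molar mass = 230.064 g/mol.
Mass from I: 1 × 126.904 = 126.904 g/mol.
%I = 126.904 / 230.064 × 100 = 55.16%.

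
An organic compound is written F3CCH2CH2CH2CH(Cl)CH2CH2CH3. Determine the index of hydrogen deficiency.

Atom tally by fragment:
  F3CCH2 → C:2 H:2 F:3
  CH2 → C:1 H:2
  CH2 → C:1 H:2
  CH(Cl) → C:1 H:1 Cl:1
  CH2 → C:1 H:2
  CH2 → C:1 H:2
  CH3 → C:1 H:3
Element totals:
  C: 8
  H: 14
  Cl: 1
  F: 3
Molecular formula: C8H14ClF3.
DoU = (2C + 2 + N − H − X) / 2 = (2·8 + 2 + 0 − 14 − 4) / 2 = 0.

0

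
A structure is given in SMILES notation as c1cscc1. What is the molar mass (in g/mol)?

84.14 g/mol

Atom tally by fragment:
  thiophene ring core → C:4 H:4 S:1
Element totals:
  C: 4
  H: 4
  S: 1
Molecular formula: C4H4S.
  M = 4(12.011) + 4(1.008) + 32.06
    = 48.044 + 4.032 + 32.060 = 84.136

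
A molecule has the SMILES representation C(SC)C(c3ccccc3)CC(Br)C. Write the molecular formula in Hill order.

C12H17BrS

Atom tally by fragment:
  CH3SCH2 → C:2 H:5 S:1
  CH(C6H5) → C:7 H:6
  CH2 → C:1 H:2
  CH(Br) → C:1 H:1 Br:1
  CH3 → C:1 H:3
Element totals:
  C: 12
  H: 17
  Br: 1
  S: 1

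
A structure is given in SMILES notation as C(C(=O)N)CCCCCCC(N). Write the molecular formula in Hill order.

C9H20N2O

Atom tally by fragment:
  H2NOCCH2 → C:2 H:4 O:1 N:1
  CH2 → C:1 H:2
  CH2 → C:1 H:2
  CH2 → C:1 H:2
  CH2 → C:1 H:2
  CH2 → C:1 H:2
  CH2 → C:1 H:2
  CH2NH2 → C:1 H:4 N:1
Element totals:
  C: 9
  H: 20
  N: 2
  O: 1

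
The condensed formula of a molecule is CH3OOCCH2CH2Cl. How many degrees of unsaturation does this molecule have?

1

Atom tally by fragment:
  CH3OOCCH2 → C:3 H:5 O:2
  CH2Cl → C:1 H:2 Cl:1
Element totals:
  C: 4
  H: 7
  Cl: 1
  O: 2
Molecular formula: C4H7ClO2.
DoU = (2C + 2 + N − H − X) / 2 = (2·4 + 2 + 0 − 7 − 1) / 2 = 1.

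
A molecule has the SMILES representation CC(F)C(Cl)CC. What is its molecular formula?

Atom tally by fragment:
  CH3 → C:1 H:3
  CH(F) → C:1 H:1 F:1
  CH(Cl) → C:1 H:1 Cl:1
  CH2 → C:1 H:2
  CH3 → C:1 H:3
Element totals:
  C: 5
  H: 10
  Cl: 1
  F: 1

C5H10ClF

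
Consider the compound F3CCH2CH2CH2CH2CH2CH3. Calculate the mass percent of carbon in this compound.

54.53%

Atom tally by fragment:
  F3CCH2 → C:2 H:2 F:3
  CH2 → C:1 H:2
  CH2 → C:1 H:2
  CH2 → C:1 H:2
  CH2 → C:1 H:2
  CH3 → C:1 H:3
Element totals:
  C: 7
  H: 13
  F: 3
Molecular formula: C7H13F3.
Molar mass = 154.175 g/mol.
Mass from C: 7 × 12.011 = 84.077 g/mol.
%C = 84.077 / 154.175 × 100 = 54.53%.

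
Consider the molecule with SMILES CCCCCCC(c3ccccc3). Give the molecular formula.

Atom tally by fragment:
  CH3 → C:1 H:3
  CH2 → C:1 H:2
  CH2 → C:1 H:2
  CH2 → C:1 H:2
  CH2 → C:1 H:2
  CH2 → C:1 H:2
  CH2C6H5 → C:7 H:7
Element totals:
  C: 13
  H: 20

C13H20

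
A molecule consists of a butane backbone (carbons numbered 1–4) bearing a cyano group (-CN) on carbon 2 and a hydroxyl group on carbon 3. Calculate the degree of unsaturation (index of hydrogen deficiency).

Atom tally by fragment:
  CH3 → C:1 H:3
  CH(CN) → C:2 H:1 N:1
  CH(OH) → C:1 H:2 O:1
  CH3 → C:1 H:3
Element totals:
  C: 5
  H: 9
  N: 1
  O: 1
Molecular formula: C5H9NO.
DoU = (2C + 2 + N − H − X) / 2 = (2·5 + 2 + 1 − 9 − 0) / 2 = 2.

2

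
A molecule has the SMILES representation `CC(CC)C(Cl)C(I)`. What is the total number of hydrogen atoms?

12

Atom tally by fragment:
  CH3 → C:1 H:3
  CH(C2H5) → C:3 H:6
  CH(Cl) → C:1 H:1 Cl:1
  CH2I → C:1 H:2 I:1
Element totals:
  C: 6
  H: 12
  Cl: 1
  I: 1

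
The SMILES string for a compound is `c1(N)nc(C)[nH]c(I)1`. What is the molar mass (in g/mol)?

223.02 g/mol

Atom tally by fragment:
  imidazole ring core → C:3 H:4 N:2
  (− 3 ring H displaced by substituents)
  + NH2 → N:1 H:2
  + CH3 → C:1 H:3
  + I → I:1
Element totals:
  C: 4
  H: 6
  I: 1
  N: 3
Molecular formula: C4H6IN3.
  M = 4(12.011) + 6(1.008) + 126.904 + 3(14.007)
    = 48.044 + 6.048 + 126.904 + 42.021 = 223.017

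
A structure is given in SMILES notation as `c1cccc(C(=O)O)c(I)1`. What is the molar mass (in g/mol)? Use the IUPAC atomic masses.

Atom tally by fragment:
  benzene ring core → C:6 H:6
  (− 2 ring H displaced by substituents)
  + COOH → C:1 H:1 O:2
  + I → I:1
Element totals:
  C: 7
  H: 5
  I: 1
  O: 2
Molecular formula: C7H5IO2.
  M = 7(12.011) + 5(1.008) + 126.904 + 2(15.999)
    = 84.077 + 5.040 + 126.904 + 31.998 = 248.019

248.02 g/mol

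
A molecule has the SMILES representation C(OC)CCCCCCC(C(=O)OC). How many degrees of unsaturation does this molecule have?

Atom tally by fragment:
  CH3OCH2 → C:2 H:5 O:1
  CH2 → C:1 H:2
  CH2 → C:1 H:2
  CH2 → C:1 H:2
  CH2 → C:1 H:2
  CH2 → C:1 H:2
  CH2 → C:1 H:2
  CH2COOCH3 → C:3 H:5 O:2
Element totals:
  C: 11
  H: 22
  O: 3
Molecular formula: C11H22O3.
DoU = (2C + 2 + N − H − X) / 2 = (2·11 + 2 + 0 − 22 − 0) / 2 = 1.

1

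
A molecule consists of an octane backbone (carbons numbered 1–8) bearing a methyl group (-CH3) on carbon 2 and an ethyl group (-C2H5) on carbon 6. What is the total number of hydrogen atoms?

24

Atom tally by fragment:
  CH3 → C:1 H:3
  CH(CH3) → C:2 H:4
  CH2 → C:1 H:2
  CH2 → C:1 H:2
  CH2 → C:1 H:2
  CH(C2H5) → C:3 H:6
  CH2 → C:1 H:2
  CH3 → C:1 H:3
Element totals:
  C: 11
  H: 24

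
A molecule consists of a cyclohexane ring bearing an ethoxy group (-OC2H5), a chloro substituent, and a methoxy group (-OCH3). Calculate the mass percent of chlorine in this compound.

Atom tally by fragment:
  cyclohexane ring core → C:6 H:12
  (− 3 ring H displaced by substituents)
  + OC2H5 → C:2 H:5 O:1
  + Cl → Cl:1
  + OCH3 → C:1 H:3 O:1
Element totals:
  C: 9
  H: 17
  Cl: 1
  O: 2
Molecular formula: C9H17ClO2.
Molar mass = 192.683 g/mol.
Mass from Cl: 1 × 35.45 = 35.450 g/mol.
%Cl = 35.450 / 192.683 × 100 = 18.40%.

18.40%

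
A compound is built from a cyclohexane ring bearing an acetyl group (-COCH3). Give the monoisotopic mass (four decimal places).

126.1045

Atom tally by fragment:
  cyclohexane ring core → C:6 H:12
  (− 1 ring H displaced by substituents)
  + COCH3 → C:2 H:3 O:1
Element totals:
  C: 8
  H: 14
  O: 1
Molecular formula: C8H14O.
  M = 8(12.0) + 14(1.007825) + 15.994915
    = 96.000000 + 14.109550 + 15.994915 = 126.104465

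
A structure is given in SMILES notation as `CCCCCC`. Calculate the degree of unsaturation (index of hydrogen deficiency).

Atom tally by fragment:
  CH3 → C:1 H:3
  CH2 → C:1 H:2
  CH2 → C:1 H:2
  CH2 → C:1 H:2
  CH2 → C:1 H:2
  CH3 → C:1 H:3
Element totals:
  C: 6
  H: 14
Molecular formula: C6H14.
DoU = (2C + 2 + N − H − X) / 2 = (2·6 + 2 + 0 − 14 − 0) / 2 = 0.

0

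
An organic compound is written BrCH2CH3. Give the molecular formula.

Element totals:
  C: 2
  H: 5
  Br: 1

C2H5Br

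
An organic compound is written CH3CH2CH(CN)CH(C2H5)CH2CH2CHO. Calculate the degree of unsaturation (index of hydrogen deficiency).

3

Atom tally by fragment:
  CH3 → C:1 H:3
  CH2 → C:1 H:2
  CH(CN) → C:2 H:1 N:1
  CH(C2H5) → C:3 H:6
  CH2 → C:1 H:2
  CH2CHO → C:2 H:3 O:1
Element totals:
  C: 10
  H: 17
  N: 1
  O: 1
Molecular formula: C10H17NO.
DoU = (2C + 2 + N − H − X) / 2 = (2·10 + 2 + 1 − 17 − 0) / 2 = 3.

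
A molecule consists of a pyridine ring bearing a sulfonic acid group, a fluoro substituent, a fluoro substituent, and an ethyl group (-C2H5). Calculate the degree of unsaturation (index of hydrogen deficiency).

Atom tally by fragment:
  pyridine ring core → C:5 H:5 N:1
  (− 4 ring H displaced by substituents)
  + SO3H → S:1 O:3 H:1
  + F → F:1
  + F → F:1
  + C2H5 → C:2 H:5
Element totals:
  C: 7
  H: 7
  F: 2
  N: 1
  O: 3
  S: 1
Molecular formula: C7H7F2NO3S.
DoU = (2C + 2 + N − H − X) / 2 = (2·7 + 2 + 1 − 7 − 2) / 2 = 4.

4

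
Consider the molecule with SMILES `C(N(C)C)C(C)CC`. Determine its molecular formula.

Atom tally by fragment:
  (CH3)2NCH2 → C:3 H:8 N:1
  CH(CH3) → C:2 H:4
  CH2 → C:1 H:2
  CH3 → C:1 H:3
Element totals:
  C: 7
  H: 17
  N: 1

C7H17N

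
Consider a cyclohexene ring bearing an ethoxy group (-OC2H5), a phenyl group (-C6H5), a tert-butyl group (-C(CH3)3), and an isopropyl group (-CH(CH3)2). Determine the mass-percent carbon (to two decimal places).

83.94%

Atom tally by fragment:
  cyclohexene ring core → C:6 H:10
  (− 4 ring H displaced by substituents)
  + OC2H5 → C:2 H:5 O:1
  + C6H5 → C:6 H:5
  + C(CH3)3 → C:4 H:9
  + CH(CH3)2 → C:3 H:7
Element totals:
  C: 21
  H: 32
  O: 1
Molecular formula: C21H32O.
Molar mass = 300.486 g/mol.
Mass from C: 21 × 12.011 = 252.231 g/mol.
%C = 252.231 / 300.486 × 100 = 83.94%.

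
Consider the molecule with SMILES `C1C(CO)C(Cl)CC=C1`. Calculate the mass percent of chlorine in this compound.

24.18%

Atom tally by fragment:
  cyclohexene ring core → C:6 H:10
  (− 2 ring H displaced by substituents)
  + CH2OH → C:1 H:3 O:1
  + Cl → Cl:1
Element totals:
  C: 7
  H: 11
  Cl: 1
  O: 1
Molecular formula: C7H11ClO.
Molar mass = 146.614 g/mol.
Mass from Cl: 1 × 35.45 = 35.450 g/mol.
%Cl = 35.450 / 146.614 × 100 = 24.18%.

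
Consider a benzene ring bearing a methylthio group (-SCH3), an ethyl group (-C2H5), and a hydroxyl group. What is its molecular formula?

C9H12OS

Atom tally by fragment:
  benzene ring core → C:6 H:6
  (− 3 ring H displaced by substituents)
  + SCH3 → C:1 H:3 S:1
  + C2H5 → C:2 H:5
  + OH → O:1 H:1
Element totals:
  C: 9
  H: 12
  O: 1
  S: 1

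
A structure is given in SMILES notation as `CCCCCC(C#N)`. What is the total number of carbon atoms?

7

Atom tally by fragment:
  CH3 → C:1 H:3
  CH2 → C:1 H:2
  CH2 → C:1 H:2
  CH2 → C:1 H:2
  CH2 → C:1 H:2
  CH2CN → C:2 H:2 N:1
Element totals:
  C: 7
  H: 13
  N: 1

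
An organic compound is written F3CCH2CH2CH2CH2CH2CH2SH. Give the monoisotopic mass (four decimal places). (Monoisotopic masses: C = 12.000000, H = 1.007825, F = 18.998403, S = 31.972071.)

Element totals:
  C: 7
  H: 13
  F: 3
  S: 1
Molecular formula: C7H13F3S.
  M = 7(12.0) + 13(1.007825) + 3(18.998403) + 31.972071
    = 84.000000 + 13.101725 + 56.995209 + 31.972071 = 186.069005

186.0690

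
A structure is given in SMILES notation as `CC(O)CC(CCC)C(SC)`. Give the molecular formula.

C9H20OS

Atom tally by fragment:
  CH3 → C:1 H:3
  CH(OH) → C:1 H:2 O:1
  CH2 → C:1 H:2
  CH(CH2CH2CH3) → C:4 H:8
  CH2SCH3 → C:2 H:5 S:1
Element totals:
  C: 9
  H: 20
  O: 1
  S: 1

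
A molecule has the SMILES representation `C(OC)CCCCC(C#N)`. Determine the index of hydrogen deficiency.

2

Atom tally by fragment:
  CH3OCH2 → C:2 H:5 O:1
  CH2 → C:1 H:2
  CH2 → C:1 H:2
  CH2 → C:1 H:2
  CH2 → C:1 H:2
  CH2CN → C:2 H:2 N:1
Element totals:
  C: 8
  H: 15
  N: 1
  O: 1
Molecular formula: C8H15NO.
DoU = (2C + 2 + N − H − X) / 2 = (2·8 + 2 + 1 − 15 − 0) / 2 = 2.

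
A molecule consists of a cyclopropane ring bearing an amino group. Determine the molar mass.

57.10 g/mol

Atom tally by fragment:
  cyclopropane ring core → C:3 H:6
  (− 1 ring H displaced by substituents)
  + NH2 → N:1 H:2
Element totals:
  C: 3
  H: 7
  N: 1
Molecular formula: C3H7N.
  M = 3(12.011) + 7(1.008) + 14.007
    = 36.033 + 7.056 + 14.007 = 57.096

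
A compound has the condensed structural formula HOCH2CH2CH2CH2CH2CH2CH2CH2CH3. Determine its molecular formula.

Element totals:
  C: 9
  H: 20
  O: 1

C9H20O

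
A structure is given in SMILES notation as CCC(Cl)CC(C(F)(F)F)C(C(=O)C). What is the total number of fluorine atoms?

Atom tally by fragment:
  CH3 → C:1 H:3
  CH2 → C:1 H:2
  CH(Cl) → C:1 H:1 Cl:1
  CH2 → C:1 H:2
  CH(CF3) → C:2 H:1 F:3
  CH2COCH3 → C:3 H:5 O:1
Element totals:
  C: 9
  H: 14
  Cl: 1
  F: 3
  O: 1

3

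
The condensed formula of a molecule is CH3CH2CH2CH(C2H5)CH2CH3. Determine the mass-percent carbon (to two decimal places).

Element totals:
  C: 8
  H: 18
Molecular formula: C8H18.
Molar mass = 114.232 g/mol.
Mass from C: 8 × 12.011 = 96.088 g/mol.
%C = 96.088 / 114.232 × 100 = 84.12%.

84.12%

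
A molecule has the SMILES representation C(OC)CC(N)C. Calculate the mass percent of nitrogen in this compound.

Atom tally by fragment:
  CH3OCH2 → C:2 H:5 O:1
  CH2 → C:1 H:2
  CH(NH2) → C:1 H:3 N:1
  CH3 → C:1 H:3
Element totals:
  C: 5
  H: 13
  N: 1
  O: 1
Molecular formula: C5H13NO.
Molar mass = 103.165 g/mol.
Mass from N: 1 × 14.007 = 14.007 g/mol.
%N = 14.007 / 103.165 × 100 = 13.58%.

13.58%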